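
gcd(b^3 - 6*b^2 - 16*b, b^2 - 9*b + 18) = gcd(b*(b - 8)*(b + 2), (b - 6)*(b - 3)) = 1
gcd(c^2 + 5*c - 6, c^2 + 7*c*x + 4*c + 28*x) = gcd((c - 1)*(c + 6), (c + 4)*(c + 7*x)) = 1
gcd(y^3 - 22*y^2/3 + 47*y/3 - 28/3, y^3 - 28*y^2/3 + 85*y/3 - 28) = y^2 - 19*y/3 + 28/3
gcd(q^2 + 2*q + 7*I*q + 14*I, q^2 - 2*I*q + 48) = 1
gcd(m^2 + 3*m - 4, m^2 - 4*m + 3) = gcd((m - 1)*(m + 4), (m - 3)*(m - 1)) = m - 1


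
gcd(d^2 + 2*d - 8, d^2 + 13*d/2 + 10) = d + 4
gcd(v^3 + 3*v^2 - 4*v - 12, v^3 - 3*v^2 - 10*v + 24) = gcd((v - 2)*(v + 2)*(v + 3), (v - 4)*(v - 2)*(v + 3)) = v^2 + v - 6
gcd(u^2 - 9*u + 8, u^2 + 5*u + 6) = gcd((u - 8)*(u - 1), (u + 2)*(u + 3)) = 1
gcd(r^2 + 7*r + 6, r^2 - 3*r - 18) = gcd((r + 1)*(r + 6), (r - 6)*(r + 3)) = 1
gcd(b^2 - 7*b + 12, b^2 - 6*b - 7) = 1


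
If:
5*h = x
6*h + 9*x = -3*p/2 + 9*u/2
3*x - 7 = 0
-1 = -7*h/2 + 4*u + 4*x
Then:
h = 7/15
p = -2687/120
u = -87/40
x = 7/3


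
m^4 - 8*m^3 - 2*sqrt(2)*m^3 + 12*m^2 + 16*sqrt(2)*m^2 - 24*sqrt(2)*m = m*(m - 6)*(m - 2)*(m - 2*sqrt(2))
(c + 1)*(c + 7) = c^2 + 8*c + 7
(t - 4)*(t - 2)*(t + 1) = t^3 - 5*t^2 + 2*t + 8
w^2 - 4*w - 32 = (w - 8)*(w + 4)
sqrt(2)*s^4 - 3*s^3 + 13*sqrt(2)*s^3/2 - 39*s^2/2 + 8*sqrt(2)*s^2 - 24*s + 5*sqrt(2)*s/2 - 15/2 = (s + 1/2)*(s + 5)*(s - 3*sqrt(2)/2)*(sqrt(2)*s + sqrt(2))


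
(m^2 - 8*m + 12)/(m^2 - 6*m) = (m - 2)/m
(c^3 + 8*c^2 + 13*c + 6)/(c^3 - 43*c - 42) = (c + 1)/(c - 7)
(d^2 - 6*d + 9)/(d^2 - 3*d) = (d - 3)/d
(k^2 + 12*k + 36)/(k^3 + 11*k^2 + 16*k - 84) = (k + 6)/(k^2 + 5*k - 14)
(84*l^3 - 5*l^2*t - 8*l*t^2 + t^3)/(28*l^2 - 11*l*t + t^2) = 3*l + t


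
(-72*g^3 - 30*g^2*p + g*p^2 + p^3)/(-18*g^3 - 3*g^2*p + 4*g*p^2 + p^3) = (-24*g^2 - 2*g*p + p^2)/(-6*g^2 + g*p + p^2)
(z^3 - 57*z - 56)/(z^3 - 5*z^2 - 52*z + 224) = (z + 1)/(z - 4)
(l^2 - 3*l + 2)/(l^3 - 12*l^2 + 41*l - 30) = (l - 2)/(l^2 - 11*l + 30)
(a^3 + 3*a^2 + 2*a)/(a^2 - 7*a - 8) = a*(a + 2)/(a - 8)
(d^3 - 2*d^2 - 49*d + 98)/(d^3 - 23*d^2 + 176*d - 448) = (d^2 + 5*d - 14)/(d^2 - 16*d + 64)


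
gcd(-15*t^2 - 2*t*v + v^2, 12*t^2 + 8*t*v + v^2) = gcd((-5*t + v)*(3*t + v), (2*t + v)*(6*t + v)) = 1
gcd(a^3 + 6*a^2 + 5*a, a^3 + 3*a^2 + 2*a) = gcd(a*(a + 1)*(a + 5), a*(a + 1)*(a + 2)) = a^2 + a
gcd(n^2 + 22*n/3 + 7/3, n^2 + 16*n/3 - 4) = 1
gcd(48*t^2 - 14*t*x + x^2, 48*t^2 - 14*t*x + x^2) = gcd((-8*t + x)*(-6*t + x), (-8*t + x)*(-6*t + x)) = 48*t^2 - 14*t*x + x^2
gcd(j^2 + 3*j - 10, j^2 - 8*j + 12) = j - 2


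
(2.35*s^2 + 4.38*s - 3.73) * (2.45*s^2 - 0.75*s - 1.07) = 5.7575*s^4 + 8.9685*s^3 - 14.938*s^2 - 1.8891*s + 3.9911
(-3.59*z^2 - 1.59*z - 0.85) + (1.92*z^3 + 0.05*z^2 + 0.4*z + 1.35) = 1.92*z^3 - 3.54*z^2 - 1.19*z + 0.5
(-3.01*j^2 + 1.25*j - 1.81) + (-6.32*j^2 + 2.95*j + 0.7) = -9.33*j^2 + 4.2*j - 1.11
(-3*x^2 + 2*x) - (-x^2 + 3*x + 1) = -2*x^2 - x - 1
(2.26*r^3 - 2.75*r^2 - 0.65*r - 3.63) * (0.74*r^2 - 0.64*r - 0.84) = 1.6724*r^5 - 3.4814*r^4 - 0.6194*r^3 + 0.0398000000000002*r^2 + 2.8692*r + 3.0492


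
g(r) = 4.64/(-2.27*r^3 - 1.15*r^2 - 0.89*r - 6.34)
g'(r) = 4.64*(6.81*r^2 + 2.3*r + 0.89)/(-2.27*r^3 - 1.15*r^2 - 0.89*r - 6.34)^2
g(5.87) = -0.01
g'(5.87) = 0.00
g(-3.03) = 0.09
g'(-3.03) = 0.11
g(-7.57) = 0.01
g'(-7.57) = 0.00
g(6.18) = -0.01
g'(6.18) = 0.00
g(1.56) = -0.24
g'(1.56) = 0.27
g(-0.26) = -0.75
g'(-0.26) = 0.09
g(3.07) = -0.05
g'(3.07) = 0.05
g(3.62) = -0.04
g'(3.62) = 0.03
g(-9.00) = 0.00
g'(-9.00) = 0.00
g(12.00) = -0.00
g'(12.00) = 0.00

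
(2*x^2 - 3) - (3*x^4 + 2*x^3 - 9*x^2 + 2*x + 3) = -3*x^4 - 2*x^3 + 11*x^2 - 2*x - 6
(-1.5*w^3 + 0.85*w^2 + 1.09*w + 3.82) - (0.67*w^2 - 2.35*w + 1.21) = -1.5*w^3 + 0.18*w^2 + 3.44*w + 2.61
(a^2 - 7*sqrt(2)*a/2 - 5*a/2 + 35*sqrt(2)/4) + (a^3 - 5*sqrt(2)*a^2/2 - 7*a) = a^3 - 5*sqrt(2)*a^2/2 + a^2 - 19*a/2 - 7*sqrt(2)*a/2 + 35*sqrt(2)/4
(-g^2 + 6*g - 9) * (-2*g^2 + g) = 2*g^4 - 13*g^3 + 24*g^2 - 9*g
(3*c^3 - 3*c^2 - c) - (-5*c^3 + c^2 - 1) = 8*c^3 - 4*c^2 - c + 1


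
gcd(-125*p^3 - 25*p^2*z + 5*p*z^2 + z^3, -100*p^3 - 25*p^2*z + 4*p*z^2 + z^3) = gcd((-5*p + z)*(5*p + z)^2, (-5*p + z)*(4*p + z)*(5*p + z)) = -25*p^2 + z^2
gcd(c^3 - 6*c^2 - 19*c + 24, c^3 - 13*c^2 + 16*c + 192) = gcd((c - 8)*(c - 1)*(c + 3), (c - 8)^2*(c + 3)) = c^2 - 5*c - 24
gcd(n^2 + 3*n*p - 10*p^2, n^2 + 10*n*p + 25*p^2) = n + 5*p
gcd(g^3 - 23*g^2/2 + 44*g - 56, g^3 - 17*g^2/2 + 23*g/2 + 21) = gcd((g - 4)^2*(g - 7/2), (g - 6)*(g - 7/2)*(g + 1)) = g - 7/2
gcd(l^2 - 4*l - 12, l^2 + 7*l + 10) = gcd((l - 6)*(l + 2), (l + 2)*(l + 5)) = l + 2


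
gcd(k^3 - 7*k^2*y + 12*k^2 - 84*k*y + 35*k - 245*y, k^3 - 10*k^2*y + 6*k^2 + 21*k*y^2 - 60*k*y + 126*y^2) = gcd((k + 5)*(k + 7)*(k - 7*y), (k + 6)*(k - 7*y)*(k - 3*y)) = -k + 7*y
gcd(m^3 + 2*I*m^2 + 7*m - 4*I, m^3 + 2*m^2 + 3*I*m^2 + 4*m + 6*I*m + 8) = m^2 + 3*I*m + 4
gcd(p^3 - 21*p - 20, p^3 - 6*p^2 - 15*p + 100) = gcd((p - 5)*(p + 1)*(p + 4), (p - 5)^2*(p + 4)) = p^2 - p - 20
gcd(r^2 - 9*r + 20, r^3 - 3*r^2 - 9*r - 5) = r - 5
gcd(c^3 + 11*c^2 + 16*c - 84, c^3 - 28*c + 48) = c^2 + 4*c - 12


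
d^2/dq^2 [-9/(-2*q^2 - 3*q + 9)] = 18*(-4*q^2 - 6*q + (4*q + 3)^2 + 18)/(2*q^2 + 3*q - 9)^3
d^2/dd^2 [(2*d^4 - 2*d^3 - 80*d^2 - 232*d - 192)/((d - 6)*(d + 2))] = 4*(d^3 - 18*d^2 + 108*d - 360)/(d^3 - 18*d^2 + 108*d - 216)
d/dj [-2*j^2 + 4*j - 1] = 4 - 4*j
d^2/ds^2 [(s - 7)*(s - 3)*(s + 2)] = 6*s - 16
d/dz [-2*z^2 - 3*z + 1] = -4*z - 3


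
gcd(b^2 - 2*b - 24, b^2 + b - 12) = b + 4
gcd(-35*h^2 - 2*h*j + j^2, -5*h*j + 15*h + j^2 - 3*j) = 1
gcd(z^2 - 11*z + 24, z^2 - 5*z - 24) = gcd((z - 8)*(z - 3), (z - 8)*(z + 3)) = z - 8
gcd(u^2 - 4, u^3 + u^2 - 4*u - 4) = u^2 - 4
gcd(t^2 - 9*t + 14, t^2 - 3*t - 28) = t - 7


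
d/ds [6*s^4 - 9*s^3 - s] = 24*s^3 - 27*s^2 - 1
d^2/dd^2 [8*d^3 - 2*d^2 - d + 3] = 48*d - 4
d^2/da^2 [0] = 0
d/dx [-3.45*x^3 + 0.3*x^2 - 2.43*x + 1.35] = -10.35*x^2 + 0.6*x - 2.43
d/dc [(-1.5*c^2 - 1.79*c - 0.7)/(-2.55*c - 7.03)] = (3.825*c^2 + 21.09*c + 10.7987)/(6.5025*c^2 + 35.853*c + 49.4209)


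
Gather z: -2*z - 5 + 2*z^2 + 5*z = 2*z^2 + 3*z - 5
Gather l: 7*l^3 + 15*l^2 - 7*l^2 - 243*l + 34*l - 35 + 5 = 7*l^3 + 8*l^2 - 209*l - 30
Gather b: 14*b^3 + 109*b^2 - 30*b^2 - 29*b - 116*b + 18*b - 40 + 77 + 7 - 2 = 14*b^3 + 79*b^2 - 127*b + 42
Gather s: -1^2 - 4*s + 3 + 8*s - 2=4*s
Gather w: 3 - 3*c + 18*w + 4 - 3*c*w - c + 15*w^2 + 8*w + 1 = -4*c + 15*w^2 + w*(26 - 3*c) + 8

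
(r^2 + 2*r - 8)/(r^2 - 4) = (r + 4)/(r + 2)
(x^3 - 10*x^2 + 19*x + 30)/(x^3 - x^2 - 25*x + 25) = (x^2 - 5*x - 6)/(x^2 + 4*x - 5)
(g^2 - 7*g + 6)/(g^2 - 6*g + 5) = (g - 6)/(g - 5)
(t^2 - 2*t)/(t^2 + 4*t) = (t - 2)/(t + 4)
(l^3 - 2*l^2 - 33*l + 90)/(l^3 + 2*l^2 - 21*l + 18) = (l - 5)/(l - 1)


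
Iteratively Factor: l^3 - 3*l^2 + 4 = (l + 1)*(l^2 - 4*l + 4) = (l - 2)*(l + 1)*(l - 2)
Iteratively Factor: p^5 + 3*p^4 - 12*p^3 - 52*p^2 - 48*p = (p + 2)*(p^4 + p^3 - 14*p^2 - 24*p) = p*(p + 2)*(p^3 + p^2 - 14*p - 24) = p*(p + 2)^2*(p^2 - p - 12) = p*(p + 2)^2*(p + 3)*(p - 4)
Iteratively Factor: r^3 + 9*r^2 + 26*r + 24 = (r + 4)*(r^2 + 5*r + 6) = (r + 2)*(r + 4)*(r + 3)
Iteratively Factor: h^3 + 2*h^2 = (h)*(h^2 + 2*h) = h^2*(h + 2)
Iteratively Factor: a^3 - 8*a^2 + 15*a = (a - 5)*(a^2 - 3*a) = a*(a - 5)*(a - 3)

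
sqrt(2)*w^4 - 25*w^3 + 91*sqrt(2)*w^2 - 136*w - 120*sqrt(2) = (w - 6*sqrt(2))*(w - 5*sqrt(2))*(w - 2*sqrt(2))*(sqrt(2)*w + 1)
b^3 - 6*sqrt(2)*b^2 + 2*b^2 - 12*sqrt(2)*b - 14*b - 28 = (b + 2)*(b - 7*sqrt(2))*(b + sqrt(2))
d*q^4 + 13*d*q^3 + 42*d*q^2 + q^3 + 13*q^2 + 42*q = q*(q + 6)*(q + 7)*(d*q + 1)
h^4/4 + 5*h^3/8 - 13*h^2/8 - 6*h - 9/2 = (h/2 + 1)^2*(h - 3)*(h + 3/2)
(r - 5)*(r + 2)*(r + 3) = r^3 - 19*r - 30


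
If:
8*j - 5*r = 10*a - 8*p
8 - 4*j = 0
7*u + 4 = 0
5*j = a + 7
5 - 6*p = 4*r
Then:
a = 3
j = 2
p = 81/62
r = -22/31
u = -4/7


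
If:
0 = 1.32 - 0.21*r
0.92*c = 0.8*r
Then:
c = 5.47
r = 6.29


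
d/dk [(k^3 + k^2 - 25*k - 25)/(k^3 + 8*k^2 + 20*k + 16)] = (7*k^3 + 76*k^2 + 191*k + 50)/(k^5 + 14*k^4 + 76*k^3 + 200*k^2 + 256*k + 128)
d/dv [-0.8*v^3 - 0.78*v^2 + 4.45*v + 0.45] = -2.4*v^2 - 1.56*v + 4.45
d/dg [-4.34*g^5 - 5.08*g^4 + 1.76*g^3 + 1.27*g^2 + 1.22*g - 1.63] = -21.7*g^4 - 20.32*g^3 + 5.28*g^2 + 2.54*g + 1.22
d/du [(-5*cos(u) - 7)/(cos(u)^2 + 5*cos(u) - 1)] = (5*sin(u)^2 - 14*cos(u) - 45)*sin(u)/(-sin(u)^2 + 5*cos(u))^2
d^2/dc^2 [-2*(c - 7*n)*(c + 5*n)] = -4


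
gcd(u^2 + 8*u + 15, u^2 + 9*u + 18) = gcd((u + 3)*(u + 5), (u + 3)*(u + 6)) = u + 3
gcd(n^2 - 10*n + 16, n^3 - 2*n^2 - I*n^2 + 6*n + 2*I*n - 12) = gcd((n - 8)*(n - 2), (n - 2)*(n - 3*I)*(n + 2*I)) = n - 2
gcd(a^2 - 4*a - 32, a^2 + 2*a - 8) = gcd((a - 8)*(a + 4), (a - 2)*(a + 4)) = a + 4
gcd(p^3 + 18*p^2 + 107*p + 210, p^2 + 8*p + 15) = p + 5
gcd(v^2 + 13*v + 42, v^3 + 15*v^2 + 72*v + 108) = v + 6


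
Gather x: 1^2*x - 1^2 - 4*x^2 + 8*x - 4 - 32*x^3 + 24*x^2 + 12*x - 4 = -32*x^3 + 20*x^2 + 21*x - 9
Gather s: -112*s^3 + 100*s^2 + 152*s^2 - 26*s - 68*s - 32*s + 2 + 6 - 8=-112*s^3 + 252*s^2 - 126*s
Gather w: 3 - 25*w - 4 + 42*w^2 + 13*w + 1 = 42*w^2 - 12*w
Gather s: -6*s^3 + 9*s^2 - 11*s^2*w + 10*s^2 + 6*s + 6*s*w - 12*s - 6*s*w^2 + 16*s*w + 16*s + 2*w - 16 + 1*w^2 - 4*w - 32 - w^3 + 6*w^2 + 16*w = -6*s^3 + s^2*(19 - 11*w) + s*(-6*w^2 + 22*w + 10) - w^3 + 7*w^2 + 14*w - 48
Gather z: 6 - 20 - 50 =-64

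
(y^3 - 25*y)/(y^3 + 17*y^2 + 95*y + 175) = y*(y - 5)/(y^2 + 12*y + 35)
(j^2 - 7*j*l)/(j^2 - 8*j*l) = (j - 7*l)/(j - 8*l)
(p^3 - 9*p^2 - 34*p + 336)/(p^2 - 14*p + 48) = (p^2 - p - 42)/(p - 6)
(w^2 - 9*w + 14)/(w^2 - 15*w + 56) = (w - 2)/(w - 8)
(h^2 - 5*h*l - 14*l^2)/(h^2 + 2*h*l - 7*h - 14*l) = (h - 7*l)/(h - 7)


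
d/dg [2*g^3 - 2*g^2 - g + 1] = 6*g^2 - 4*g - 1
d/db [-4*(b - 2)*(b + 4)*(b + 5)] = -12*b^2 - 56*b - 8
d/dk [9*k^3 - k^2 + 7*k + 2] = 27*k^2 - 2*k + 7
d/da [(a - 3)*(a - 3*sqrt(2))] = 2*a - 3*sqrt(2) - 3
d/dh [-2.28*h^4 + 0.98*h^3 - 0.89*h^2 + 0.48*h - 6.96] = -9.12*h^3 + 2.94*h^2 - 1.78*h + 0.48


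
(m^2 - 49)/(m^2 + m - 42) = (m - 7)/(m - 6)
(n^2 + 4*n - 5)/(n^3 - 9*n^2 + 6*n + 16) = (n^2 + 4*n - 5)/(n^3 - 9*n^2 + 6*n + 16)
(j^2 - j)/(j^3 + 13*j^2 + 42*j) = (j - 1)/(j^2 + 13*j + 42)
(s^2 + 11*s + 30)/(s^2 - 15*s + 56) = (s^2 + 11*s + 30)/(s^2 - 15*s + 56)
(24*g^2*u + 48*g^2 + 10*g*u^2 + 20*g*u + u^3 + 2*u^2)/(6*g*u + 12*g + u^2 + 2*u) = 4*g + u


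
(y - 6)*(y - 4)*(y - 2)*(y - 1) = y^4 - 13*y^3 + 56*y^2 - 92*y + 48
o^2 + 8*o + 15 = (o + 3)*(o + 5)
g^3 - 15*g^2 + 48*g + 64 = (g - 8)^2*(g + 1)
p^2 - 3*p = p*(p - 3)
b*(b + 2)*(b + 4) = b^3 + 6*b^2 + 8*b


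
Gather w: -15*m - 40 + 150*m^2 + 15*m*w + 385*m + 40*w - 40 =150*m^2 + 370*m + w*(15*m + 40) - 80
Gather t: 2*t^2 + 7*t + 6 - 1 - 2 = 2*t^2 + 7*t + 3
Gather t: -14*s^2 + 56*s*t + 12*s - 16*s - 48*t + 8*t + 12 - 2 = -14*s^2 - 4*s + t*(56*s - 40) + 10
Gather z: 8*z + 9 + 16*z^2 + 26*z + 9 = 16*z^2 + 34*z + 18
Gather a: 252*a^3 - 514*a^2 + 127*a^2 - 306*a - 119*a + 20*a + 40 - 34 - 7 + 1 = 252*a^3 - 387*a^2 - 405*a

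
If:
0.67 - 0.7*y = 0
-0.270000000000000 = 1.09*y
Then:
No Solution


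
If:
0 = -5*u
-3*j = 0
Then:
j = 0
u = 0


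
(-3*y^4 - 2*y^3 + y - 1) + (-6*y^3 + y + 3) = -3*y^4 - 8*y^3 + 2*y + 2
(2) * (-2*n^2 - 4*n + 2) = -4*n^2 - 8*n + 4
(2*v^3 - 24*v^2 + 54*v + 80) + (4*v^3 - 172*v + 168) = 6*v^3 - 24*v^2 - 118*v + 248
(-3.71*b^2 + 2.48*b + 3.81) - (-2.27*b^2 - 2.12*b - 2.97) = -1.44*b^2 + 4.6*b + 6.78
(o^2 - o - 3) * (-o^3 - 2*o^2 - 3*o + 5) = -o^5 - o^4 + 2*o^3 + 14*o^2 + 4*o - 15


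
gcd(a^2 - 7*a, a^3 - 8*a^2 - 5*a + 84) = a - 7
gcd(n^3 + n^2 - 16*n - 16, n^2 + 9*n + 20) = n + 4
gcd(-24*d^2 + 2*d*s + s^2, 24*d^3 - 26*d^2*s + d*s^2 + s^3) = -24*d^2 + 2*d*s + s^2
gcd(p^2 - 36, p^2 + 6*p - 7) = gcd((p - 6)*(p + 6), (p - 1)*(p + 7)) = 1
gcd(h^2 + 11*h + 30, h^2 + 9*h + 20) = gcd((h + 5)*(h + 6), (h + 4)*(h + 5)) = h + 5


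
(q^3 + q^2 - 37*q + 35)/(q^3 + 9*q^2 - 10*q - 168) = (q^2 - 6*q + 5)/(q^2 + 2*q - 24)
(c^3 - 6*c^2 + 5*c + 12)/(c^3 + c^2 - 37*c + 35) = (c^3 - 6*c^2 + 5*c + 12)/(c^3 + c^2 - 37*c + 35)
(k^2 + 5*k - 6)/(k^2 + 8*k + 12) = (k - 1)/(k + 2)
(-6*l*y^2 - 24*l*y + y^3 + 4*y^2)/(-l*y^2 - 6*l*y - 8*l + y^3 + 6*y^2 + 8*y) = y*(-6*l + y)/(-l*y - 2*l + y^2 + 2*y)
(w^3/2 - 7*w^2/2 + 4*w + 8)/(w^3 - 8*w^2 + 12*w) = (w^3 - 7*w^2 + 8*w + 16)/(2*w*(w^2 - 8*w + 12))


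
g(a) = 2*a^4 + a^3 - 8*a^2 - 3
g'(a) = 8*a^3 + 3*a^2 - 16*a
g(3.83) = 366.18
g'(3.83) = 432.18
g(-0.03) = -3.01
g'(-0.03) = 0.48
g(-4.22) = 413.66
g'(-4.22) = -480.27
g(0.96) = -7.79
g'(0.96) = -5.52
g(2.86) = 88.77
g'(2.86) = 165.93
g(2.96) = 106.37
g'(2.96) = 186.40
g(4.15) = 523.92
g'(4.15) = 557.05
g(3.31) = 185.69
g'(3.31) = 270.03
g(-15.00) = 96072.00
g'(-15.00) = -26085.00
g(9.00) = 13200.00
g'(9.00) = 5931.00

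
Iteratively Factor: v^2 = (v)*(v)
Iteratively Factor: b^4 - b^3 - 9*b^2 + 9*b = (b)*(b^3 - b^2 - 9*b + 9) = b*(b + 3)*(b^2 - 4*b + 3) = b*(b - 3)*(b + 3)*(b - 1)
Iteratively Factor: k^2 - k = (k - 1)*(k)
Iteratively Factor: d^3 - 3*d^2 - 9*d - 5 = (d - 5)*(d^2 + 2*d + 1) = (d - 5)*(d + 1)*(d + 1)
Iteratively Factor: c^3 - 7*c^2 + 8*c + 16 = (c - 4)*(c^2 - 3*c - 4) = (c - 4)^2*(c + 1)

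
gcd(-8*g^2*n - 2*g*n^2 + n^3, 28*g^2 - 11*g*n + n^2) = 4*g - n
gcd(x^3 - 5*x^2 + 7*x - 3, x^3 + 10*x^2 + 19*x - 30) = x - 1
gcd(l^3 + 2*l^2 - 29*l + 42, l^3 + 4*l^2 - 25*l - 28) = l + 7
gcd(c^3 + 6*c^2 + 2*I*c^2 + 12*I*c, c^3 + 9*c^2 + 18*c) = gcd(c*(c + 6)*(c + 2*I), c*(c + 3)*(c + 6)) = c^2 + 6*c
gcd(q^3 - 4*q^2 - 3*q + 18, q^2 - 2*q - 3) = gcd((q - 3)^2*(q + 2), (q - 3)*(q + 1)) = q - 3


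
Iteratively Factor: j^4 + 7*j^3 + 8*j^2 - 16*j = (j + 4)*(j^3 + 3*j^2 - 4*j) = j*(j + 4)*(j^2 + 3*j - 4) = j*(j + 4)^2*(j - 1)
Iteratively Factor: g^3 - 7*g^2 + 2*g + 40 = (g - 5)*(g^2 - 2*g - 8) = (g - 5)*(g + 2)*(g - 4)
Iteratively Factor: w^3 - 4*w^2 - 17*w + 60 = (w + 4)*(w^2 - 8*w + 15) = (w - 3)*(w + 4)*(w - 5)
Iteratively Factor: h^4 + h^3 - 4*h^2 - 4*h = (h - 2)*(h^3 + 3*h^2 + 2*h) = (h - 2)*(h + 1)*(h^2 + 2*h) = (h - 2)*(h + 1)*(h + 2)*(h)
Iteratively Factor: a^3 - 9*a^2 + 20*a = (a - 4)*(a^2 - 5*a) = (a - 5)*(a - 4)*(a)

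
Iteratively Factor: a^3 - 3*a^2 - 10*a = (a - 5)*(a^2 + 2*a) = a*(a - 5)*(a + 2)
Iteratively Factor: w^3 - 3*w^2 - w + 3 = (w + 1)*(w^2 - 4*w + 3) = (w - 3)*(w + 1)*(w - 1)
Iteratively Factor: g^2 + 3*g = (g)*(g + 3)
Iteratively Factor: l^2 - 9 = (l - 3)*(l + 3)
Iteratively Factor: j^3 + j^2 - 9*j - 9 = (j - 3)*(j^2 + 4*j + 3) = (j - 3)*(j + 3)*(j + 1)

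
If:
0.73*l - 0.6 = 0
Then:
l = 0.82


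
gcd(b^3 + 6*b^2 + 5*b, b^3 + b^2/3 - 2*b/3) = b^2 + b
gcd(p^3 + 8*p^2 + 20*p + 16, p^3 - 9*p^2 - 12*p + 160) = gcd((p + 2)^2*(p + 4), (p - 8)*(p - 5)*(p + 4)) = p + 4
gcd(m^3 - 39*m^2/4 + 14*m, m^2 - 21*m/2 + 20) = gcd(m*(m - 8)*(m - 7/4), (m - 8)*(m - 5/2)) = m - 8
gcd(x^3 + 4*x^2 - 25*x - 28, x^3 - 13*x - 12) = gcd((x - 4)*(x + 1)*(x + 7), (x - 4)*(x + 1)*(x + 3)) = x^2 - 3*x - 4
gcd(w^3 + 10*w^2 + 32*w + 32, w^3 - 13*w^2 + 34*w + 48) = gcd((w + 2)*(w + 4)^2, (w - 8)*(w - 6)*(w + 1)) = 1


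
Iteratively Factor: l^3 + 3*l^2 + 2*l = (l)*(l^2 + 3*l + 2) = l*(l + 2)*(l + 1)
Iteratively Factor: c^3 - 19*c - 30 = (c - 5)*(c^2 + 5*c + 6) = (c - 5)*(c + 2)*(c + 3)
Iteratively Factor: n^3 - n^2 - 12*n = (n - 4)*(n^2 + 3*n) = n*(n - 4)*(n + 3)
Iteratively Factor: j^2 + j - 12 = (j - 3)*(j + 4)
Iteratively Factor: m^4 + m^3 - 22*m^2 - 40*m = (m)*(m^3 + m^2 - 22*m - 40) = m*(m + 2)*(m^2 - m - 20) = m*(m + 2)*(m + 4)*(m - 5)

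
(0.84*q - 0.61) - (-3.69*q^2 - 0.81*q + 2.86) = 3.69*q^2 + 1.65*q - 3.47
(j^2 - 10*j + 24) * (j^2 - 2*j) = j^4 - 12*j^3 + 44*j^2 - 48*j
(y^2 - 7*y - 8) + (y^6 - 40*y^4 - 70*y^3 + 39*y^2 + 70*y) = y^6 - 40*y^4 - 70*y^3 + 40*y^2 + 63*y - 8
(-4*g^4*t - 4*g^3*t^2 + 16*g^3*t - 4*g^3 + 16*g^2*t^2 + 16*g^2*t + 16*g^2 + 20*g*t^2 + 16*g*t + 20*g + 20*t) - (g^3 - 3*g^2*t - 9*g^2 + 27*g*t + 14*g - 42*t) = -4*g^4*t - 4*g^3*t^2 + 16*g^3*t - 5*g^3 + 16*g^2*t^2 + 19*g^2*t + 25*g^2 + 20*g*t^2 - 11*g*t + 6*g + 62*t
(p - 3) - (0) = p - 3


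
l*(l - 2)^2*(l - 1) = l^4 - 5*l^3 + 8*l^2 - 4*l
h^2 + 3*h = h*(h + 3)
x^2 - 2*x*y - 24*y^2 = (x - 6*y)*(x + 4*y)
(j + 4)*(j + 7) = j^2 + 11*j + 28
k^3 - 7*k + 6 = (k - 2)*(k - 1)*(k + 3)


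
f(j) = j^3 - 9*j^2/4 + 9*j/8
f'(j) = 3*j^2 - 9*j/2 + 9/8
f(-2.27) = -25.84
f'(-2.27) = 26.80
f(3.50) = 19.25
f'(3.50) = 22.12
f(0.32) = 0.16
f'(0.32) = -0.01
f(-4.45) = -137.68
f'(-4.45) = 80.56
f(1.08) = -0.15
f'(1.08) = -0.24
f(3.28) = 14.77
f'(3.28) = 18.64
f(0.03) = 0.03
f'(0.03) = 0.99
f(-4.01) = -105.17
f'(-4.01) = 67.41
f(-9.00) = -921.38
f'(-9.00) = 284.62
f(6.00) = 141.75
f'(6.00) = 82.12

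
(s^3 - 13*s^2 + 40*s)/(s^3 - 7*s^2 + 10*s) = (s - 8)/(s - 2)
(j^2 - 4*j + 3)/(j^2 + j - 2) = (j - 3)/(j + 2)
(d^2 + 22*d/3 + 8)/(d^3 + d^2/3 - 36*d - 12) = (3*d + 4)/(3*d^2 - 17*d - 6)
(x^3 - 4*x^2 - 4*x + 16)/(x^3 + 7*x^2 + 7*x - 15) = (x^3 - 4*x^2 - 4*x + 16)/(x^3 + 7*x^2 + 7*x - 15)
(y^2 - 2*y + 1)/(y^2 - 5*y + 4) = (y - 1)/(y - 4)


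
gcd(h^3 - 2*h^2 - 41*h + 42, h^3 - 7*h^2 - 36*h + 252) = h^2 - h - 42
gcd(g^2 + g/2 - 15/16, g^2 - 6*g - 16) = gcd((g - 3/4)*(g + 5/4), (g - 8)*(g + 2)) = 1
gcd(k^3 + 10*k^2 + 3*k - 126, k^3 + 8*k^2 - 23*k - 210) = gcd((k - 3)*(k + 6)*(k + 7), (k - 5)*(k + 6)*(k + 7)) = k^2 + 13*k + 42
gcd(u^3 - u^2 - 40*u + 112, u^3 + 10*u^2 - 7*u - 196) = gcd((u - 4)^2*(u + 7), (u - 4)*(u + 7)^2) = u^2 + 3*u - 28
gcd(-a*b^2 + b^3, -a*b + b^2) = a*b - b^2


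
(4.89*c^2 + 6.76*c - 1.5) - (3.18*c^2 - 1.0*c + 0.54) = 1.71*c^2 + 7.76*c - 2.04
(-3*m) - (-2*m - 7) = 7 - m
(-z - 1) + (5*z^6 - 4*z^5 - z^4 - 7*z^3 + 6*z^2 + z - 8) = 5*z^6 - 4*z^5 - z^4 - 7*z^3 + 6*z^2 - 9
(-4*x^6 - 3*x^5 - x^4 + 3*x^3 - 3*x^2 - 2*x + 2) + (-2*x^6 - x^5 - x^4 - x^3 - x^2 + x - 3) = -6*x^6 - 4*x^5 - 2*x^4 + 2*x^3 - 4*x^2 - x - 1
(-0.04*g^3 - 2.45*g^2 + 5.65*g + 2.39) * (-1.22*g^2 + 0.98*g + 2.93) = 0.0488*g^5 + 2.9498*g^4 - 9.4112*g^3 - 4.5573*g^2 + 18.8967*g + 7.0027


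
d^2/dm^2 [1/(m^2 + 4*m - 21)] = 2*(-m^2 - 4*m + 4*(m + 2)^2 + 21)/(m^2 + 4*m - 21)^3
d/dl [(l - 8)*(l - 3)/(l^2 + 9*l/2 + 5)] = 2*(31*l^2 - 76*l - 326)/(4*l^4 + 36*l^3 + 121*l^2 + 180*l + 100)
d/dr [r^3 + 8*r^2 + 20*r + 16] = 3*r^2 + 16*r + 20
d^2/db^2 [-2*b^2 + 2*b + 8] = -4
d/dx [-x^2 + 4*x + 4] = 4 - 2*x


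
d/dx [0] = 0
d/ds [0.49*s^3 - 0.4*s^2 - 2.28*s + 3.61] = 1.47*s^2 - 0.8*s - 2.28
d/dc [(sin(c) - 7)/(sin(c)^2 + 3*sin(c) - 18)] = (14*sin(c) + cos(c)^2 + 2)*cos(c)/(sin(c)^2 + 3*sin(c) - 18)^2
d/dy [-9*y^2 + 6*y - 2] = 6 - 18*y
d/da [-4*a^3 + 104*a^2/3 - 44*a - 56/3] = -12*a^2 + 208*a/3 - 44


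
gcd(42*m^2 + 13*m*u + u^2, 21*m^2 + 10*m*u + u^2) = 7*m + u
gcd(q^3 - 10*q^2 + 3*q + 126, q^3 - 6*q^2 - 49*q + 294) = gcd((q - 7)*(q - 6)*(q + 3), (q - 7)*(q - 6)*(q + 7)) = q^2 - 13*q + 42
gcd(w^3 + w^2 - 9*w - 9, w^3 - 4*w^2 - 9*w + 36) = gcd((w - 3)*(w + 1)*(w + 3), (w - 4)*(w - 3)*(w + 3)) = w^2 - 9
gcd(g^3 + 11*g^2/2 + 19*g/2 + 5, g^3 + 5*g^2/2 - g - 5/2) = g^2 + 7*g/2 + 5/2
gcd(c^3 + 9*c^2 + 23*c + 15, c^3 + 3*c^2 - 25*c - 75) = c^2 + 8*c + 15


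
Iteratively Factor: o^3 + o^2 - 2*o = (o + 2)*(o^2 - o) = (o - 1)*(o + 2)*(o)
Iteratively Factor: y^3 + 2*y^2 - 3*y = (y + 3)*(y^2 - y) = (y - 1)*(y + 3)*(y)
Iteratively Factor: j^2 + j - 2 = (j - 1)*(j + 2)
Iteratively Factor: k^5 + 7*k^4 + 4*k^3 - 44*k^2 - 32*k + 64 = (k + 2)*(k^4 + 5*k^3 - 6*k^2 - 32*k + 32) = (k - 2)*(k + 2)*(k^3 + 7*k^2 + 8*k - 16) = (k - 2)*(k - 1)*(k + 2)*(k^2 + 8*k + 16) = (k - 2)*(k - 1)*(k + 2)*(k + 4)*(k + 4)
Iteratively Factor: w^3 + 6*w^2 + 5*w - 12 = (w + 4)*(w^2 + 2*w - 3) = (w + 3)*(w + 4)*(w - 1)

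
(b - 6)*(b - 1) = b^2 - 7*b + 6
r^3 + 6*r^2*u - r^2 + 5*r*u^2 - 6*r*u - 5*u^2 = (r - 1)*(r + u)*(r + 5*u)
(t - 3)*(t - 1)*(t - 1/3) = t^3 - 13*t^2/3 + 13*t/3 - 1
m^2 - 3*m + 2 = (m - 2)*(m - 1)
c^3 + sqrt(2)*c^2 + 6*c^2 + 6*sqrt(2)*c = c*(c + 6)*(c + sqrt(2))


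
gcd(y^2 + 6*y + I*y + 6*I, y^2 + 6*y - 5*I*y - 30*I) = y + 6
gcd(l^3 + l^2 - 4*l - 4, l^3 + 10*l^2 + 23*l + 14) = l^2 + 3*l + 2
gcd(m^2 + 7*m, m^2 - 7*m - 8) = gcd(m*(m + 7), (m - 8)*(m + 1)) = 1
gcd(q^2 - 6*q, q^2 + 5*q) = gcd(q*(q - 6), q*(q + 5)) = q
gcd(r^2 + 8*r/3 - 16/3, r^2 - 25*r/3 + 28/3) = r - 4/3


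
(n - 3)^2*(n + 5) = n^3 - n^2 - 21*n + 45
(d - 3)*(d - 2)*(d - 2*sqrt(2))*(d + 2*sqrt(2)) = d^4 - 5*d^3 - 2*d^2 + 40*d - 48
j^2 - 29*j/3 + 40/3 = (j - 8)*(j - 5/3)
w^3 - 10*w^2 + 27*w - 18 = (w - 6)*(w - 3)*(w - 1)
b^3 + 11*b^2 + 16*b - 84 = (b - 2)*(b + 6)*(b + 7)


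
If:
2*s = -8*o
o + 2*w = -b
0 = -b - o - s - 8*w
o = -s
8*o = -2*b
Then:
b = 0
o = 0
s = 0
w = 0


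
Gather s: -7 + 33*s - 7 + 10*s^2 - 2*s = 10*s^2 + 31*s - 14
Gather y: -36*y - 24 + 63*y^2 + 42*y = 63*y^2 + 6*y - 24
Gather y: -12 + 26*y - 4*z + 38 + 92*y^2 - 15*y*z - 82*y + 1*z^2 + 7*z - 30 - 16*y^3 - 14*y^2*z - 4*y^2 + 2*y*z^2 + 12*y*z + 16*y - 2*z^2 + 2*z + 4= -16*y^3 + y^2*(88 - 14*z) + y*(2*z^2 - 3*z - 40) - z^2 + 5*z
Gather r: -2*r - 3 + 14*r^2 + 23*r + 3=14*r^2 + 21*r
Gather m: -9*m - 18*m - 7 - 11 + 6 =-27*m - 12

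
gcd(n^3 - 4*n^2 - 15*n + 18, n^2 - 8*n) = 1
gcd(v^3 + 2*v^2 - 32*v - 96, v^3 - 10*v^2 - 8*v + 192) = v^2 - 2*v - 24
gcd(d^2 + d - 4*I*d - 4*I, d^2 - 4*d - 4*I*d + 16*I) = d - 4*I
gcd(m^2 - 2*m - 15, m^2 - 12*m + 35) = m - 5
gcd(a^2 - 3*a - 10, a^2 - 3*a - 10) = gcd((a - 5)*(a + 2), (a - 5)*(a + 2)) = a^2 - 3*a - 10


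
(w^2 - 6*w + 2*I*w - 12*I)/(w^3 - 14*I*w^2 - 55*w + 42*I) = (w^2 + 2*w*(-3 + I) - 12*I)/(w^3 - 14*I*w^2 - 55*w + 42*I)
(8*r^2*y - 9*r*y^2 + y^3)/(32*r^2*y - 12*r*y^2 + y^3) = (-r + y)/(-4*r + y)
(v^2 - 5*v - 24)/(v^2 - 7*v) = (v^2 - 5*v - 24)/(v*(v - 7))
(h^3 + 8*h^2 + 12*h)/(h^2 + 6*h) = h + 2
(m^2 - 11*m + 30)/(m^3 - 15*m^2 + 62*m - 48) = (m - 5)/(m^2 - 9*m + 8)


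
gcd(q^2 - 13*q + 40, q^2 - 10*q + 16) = q - 8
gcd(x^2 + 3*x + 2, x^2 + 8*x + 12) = x + 2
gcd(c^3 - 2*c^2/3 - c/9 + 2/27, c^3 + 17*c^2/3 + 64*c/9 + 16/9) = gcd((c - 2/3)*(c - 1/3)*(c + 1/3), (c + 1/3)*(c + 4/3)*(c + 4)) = c + 1/3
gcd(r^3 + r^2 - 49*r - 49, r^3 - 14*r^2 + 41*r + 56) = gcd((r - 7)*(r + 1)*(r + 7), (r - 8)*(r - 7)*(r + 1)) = r^2 - 6*r - 7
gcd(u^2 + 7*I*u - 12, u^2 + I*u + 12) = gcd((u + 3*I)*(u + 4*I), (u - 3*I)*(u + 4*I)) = u + 4*I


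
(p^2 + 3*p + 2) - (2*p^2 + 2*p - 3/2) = -p^2 + p + 7/2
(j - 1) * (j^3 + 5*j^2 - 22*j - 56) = j^4 + 4*j^3 - 27*j^2 - 34*j + 56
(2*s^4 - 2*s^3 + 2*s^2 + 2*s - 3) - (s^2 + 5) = 2*s^4 - 2*s^3 + s^2 + 2*s - 8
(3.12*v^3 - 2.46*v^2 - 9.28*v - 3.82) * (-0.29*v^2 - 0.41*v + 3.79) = -0.9048*v^5 - 0.5658*v^4 + 15.5246*v^3 - 4.4108*v^2 - 33.605*v - 14.4778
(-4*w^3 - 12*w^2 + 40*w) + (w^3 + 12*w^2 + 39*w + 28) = -3*w^3 + 79*w + 28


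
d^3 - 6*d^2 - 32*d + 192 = (d - 6)*(d - 4*sqrt(2))*(d + 4*sqrt(2))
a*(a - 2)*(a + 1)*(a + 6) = a^4 + 5*a^3 - 8*a^2 - 12*a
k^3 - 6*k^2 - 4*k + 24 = (k - 6)*(k - 2)*(k + 2)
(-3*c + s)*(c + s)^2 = -3*c^3 - 5*c^2*s - c*s^2 + s^3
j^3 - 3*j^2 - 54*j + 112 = (j - 8)*(j - 2)*(j + 7)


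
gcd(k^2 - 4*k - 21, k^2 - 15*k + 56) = k - 7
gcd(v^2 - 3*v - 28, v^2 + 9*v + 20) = v + 4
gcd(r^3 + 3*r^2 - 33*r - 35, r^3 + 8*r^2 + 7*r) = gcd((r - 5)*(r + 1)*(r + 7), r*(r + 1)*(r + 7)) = r^2 + 8*r + 7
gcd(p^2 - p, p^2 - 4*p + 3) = p - 1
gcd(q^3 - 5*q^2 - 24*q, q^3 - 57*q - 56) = q - 8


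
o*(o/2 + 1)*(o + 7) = o^3/2 + 9*o^2/2 + 7*o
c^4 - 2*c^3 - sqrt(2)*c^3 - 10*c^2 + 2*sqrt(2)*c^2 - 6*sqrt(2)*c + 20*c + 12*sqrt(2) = (c - 2)*(c - 3*sqrt(2))*(c + sqrt(2))^2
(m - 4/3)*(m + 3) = m^2 + 5*m/3 - 4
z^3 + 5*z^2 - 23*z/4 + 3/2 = (z - 1/2)^2*(z + 6)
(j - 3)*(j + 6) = j^2 + 3*j - 18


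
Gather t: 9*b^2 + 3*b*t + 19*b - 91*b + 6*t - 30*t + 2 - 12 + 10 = 9*b^2 - 72*b + t*(3*b - 24)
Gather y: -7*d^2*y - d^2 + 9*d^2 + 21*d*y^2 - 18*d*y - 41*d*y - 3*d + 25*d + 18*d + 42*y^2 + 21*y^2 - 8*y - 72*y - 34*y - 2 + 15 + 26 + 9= 8*d^2 + 40*d + y^2*(21*d + 63) + y*(-7*d^2 - 59*d - 114) + 48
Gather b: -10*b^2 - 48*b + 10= -10*b^2 - 48*b + 10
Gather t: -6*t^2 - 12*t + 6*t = -6*t^2 - 6*t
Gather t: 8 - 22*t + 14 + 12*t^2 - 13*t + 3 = 12*t^2 - 35*t + 25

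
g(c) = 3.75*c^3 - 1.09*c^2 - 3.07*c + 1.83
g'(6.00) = 388.85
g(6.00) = 754.17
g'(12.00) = 1590.77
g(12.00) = 6288.03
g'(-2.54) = 75.05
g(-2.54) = -58.86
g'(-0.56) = 1.68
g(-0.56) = 2.55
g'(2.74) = 75.42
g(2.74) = 62.38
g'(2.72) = 74.23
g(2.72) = 60.88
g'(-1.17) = 14.88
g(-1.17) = -2.08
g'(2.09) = 41.51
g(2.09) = 24.89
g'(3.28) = 110.81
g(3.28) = 112.36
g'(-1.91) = 42.13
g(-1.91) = -22.41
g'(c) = 11.25*c^2 - 2.18*c - 3.07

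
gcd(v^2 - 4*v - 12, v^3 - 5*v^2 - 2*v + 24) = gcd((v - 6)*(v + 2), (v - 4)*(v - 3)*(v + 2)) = v + 2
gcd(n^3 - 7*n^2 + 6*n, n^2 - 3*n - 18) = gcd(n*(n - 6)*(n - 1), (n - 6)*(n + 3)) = n - 6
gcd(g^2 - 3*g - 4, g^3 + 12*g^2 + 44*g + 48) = 1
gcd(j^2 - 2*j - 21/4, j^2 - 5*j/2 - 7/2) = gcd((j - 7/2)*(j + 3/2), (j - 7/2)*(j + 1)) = j - 7/2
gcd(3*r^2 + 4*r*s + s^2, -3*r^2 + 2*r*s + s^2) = 3*r + s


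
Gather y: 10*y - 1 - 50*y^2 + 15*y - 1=-50*y^2 + 25*y - 2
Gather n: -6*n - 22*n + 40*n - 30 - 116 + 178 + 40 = 12*n + 72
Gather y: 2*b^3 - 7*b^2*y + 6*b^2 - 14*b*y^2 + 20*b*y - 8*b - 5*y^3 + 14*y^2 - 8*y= 2*b^3 + 6*b^2 - 8*b - 5*y^3 + y^2*(14 - 14*b) + y*(-7*b^2 + 20*b - 8)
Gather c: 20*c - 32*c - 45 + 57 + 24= 36 - 12*c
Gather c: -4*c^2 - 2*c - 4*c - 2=-4*c^2 - 6*c - 2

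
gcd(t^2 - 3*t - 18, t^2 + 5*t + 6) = t + 3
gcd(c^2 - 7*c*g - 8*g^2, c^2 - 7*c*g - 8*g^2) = c^2 - 7*c*g - 8*g^2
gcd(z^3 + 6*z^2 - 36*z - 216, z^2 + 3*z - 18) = z + 6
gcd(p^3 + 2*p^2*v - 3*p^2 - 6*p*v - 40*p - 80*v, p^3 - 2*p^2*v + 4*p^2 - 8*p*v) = 1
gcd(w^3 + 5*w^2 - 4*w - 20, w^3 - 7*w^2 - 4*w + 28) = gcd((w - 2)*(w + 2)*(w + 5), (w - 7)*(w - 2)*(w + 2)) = w^2 - 4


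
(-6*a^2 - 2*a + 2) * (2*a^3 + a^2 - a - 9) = -12*a^5 - 10*a^4 + 8*a^3 + 58*a^2 + 16*a - 18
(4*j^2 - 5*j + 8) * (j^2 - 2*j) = 4*j^4 - 13*j^3 + 18*j^2 - 16*j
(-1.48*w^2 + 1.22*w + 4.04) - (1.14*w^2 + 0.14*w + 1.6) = -2.62*w^2 + 1.08*w + 2.44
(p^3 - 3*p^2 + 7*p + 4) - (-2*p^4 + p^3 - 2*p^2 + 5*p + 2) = 2*p^4 - p^2 + 2*p + 2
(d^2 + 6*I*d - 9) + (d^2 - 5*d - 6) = 2*d^2 - 5*d + 6*I*d - 15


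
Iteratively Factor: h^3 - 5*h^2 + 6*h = (h)*(h^2 - 5*h + 6) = h*(h - 3)*(h - 2)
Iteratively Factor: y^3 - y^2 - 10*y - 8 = (y + 2)*(y^2 - 3*y - 4) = (y - 4)*(y + 2)*(y + 1)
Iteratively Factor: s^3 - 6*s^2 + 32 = (s - 4)*(s^2 - 2*s - 8) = (s - 4)^2*(s + 2)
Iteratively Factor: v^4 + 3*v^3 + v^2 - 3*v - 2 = (v + 1)*(v^3 + 2*v^2 - v - 2) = (v + 1)*(v + 2)*(v^2 - 1) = (v - 1)*(v + 1)*(v + 2)*(v + 1)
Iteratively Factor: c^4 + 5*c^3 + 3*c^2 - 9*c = (c)*(c^3 + 5*c^2 + 3*c - 9) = c*(c + 3)*(c^2 + 2*c - 3) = c*(c - 1)*(c + 3)*(c + 3)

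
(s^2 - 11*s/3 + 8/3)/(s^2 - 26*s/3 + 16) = (s - 1)/(s - 6)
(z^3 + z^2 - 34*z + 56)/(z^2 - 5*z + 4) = (z^2 + 5*z - 14)/(z - 1)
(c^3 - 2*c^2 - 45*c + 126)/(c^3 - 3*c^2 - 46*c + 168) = (c - 3)/(c - 4)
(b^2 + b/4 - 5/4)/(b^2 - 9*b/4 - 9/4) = (-4*b^2 - b + 5)/(-4*b^2 + 9*b + 9)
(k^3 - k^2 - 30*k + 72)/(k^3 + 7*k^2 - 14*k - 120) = (k - 3)/(k + 5)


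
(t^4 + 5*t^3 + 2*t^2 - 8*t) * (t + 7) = t^5 + 12*t^4 + 37*t^3 + 6*t^2 - 56*t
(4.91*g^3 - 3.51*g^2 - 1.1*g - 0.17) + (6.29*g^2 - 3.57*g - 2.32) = 4.91*g^3 + 2.78*g^2 - 4.67*g - 2.49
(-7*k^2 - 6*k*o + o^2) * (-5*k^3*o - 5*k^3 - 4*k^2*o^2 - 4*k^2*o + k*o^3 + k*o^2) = 35*k^5*o + 35*k^5 + 58*k^4*o^2 + 58*k^4*o + 12*k^3*o^3 + 12*k^3*o^2 - 10*k^2*o^4 - 10*k^2*o^3 + k*o^5 + k*o^4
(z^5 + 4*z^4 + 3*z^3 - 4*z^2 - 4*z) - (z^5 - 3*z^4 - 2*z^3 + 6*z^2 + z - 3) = 7*z^4 + 5*z^3 - 10*z^2 - 5*z + 3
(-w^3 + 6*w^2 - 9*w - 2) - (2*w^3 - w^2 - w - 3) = -3*w^3 + 7*w^2 - 8*w + 1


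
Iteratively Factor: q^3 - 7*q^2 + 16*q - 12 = (q - 3)*(q^2 - 4*q + 4) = (q - 3)*(q - 2)*(q - 2)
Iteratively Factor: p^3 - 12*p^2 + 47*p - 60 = (p - 3)*(p^2 - 9*p + 20) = (p - 4)*(p - 3)*(p - 5)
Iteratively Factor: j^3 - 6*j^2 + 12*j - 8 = (j - 2)*(j^2 - 4*j + 4) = (j - 2)^2*(j - 2)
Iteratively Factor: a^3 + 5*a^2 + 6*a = (a + 2)*(a^2 + 3*a) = (a + 2)*(a + 3)*(a)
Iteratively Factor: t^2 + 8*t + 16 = (t + 4)*(t + 4)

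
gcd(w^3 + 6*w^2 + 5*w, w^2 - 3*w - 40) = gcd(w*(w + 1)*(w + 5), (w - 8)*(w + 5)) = w + 5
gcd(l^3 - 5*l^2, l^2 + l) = l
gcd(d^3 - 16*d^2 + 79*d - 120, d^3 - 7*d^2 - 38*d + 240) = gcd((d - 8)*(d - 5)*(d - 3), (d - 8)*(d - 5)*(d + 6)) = d^2 - 13*d + 40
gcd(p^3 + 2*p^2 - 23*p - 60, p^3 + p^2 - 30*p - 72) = p^2 + 7*p + 12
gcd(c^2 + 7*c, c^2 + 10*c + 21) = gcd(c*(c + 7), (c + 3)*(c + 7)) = c + 7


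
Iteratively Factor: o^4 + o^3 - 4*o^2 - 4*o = (o + 2)*(o^3 - o^2 - 2*o) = o*(o + 2)*(o^2 - o - 2) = o*(o + 1)*(o + 2)*(o - 2)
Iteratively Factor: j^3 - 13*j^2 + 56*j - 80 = (j - 4)*(j^2 - 9*j + 20) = (j - 4)^2*(j - 5)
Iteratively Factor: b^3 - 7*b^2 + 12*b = (b - 3)*(b^2 - 4*b) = b*(b - 3)*(b - 4)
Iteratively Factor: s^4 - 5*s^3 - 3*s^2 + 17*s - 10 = (s - 5)*(s^3 - 3*s + 2) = (s - 5)*(s + 2)*(s^2 - 2*s + 1) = (s - 5)*(s - 1)*(s + 2)*(s - 1)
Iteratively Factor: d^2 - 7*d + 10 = (d - 5)*(d - 2)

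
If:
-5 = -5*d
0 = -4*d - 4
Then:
No Solution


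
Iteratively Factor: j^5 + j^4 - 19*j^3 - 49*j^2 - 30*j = (j + 3)*(j^4 - 2*j^3 - 13*j^2 - 10*j) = (j + 1)*(j + 3)*(j^3 - 3*j^2 - 10*j) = (j - 5)*(j + 1)*(j + 3)*(j^2 + 2*j) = (j - 5)*(j + 1)*(j + 2)*(j + 3)*(j)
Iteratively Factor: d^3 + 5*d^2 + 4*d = (d + 4)*(d^2 + d) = d*(d + 4)*(d + 1)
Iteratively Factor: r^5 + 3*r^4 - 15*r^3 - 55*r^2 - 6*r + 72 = (r + 3)*(r^4 - 15*r^2 - 10*r + 24) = (r + 2)*(r + 3)*(r^3 - 2*r^2 - 11*r + 12) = (r + 2)*(r + 3)^2*(r^2 - 5*r + 4) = (r - 1)*(r + 2)*(r + 3)^2*(r - 4)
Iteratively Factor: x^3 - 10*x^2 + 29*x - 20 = (x - 4)*(x^2 - 6*x + 5) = (x - 5)*(x - 4)*(x - 1)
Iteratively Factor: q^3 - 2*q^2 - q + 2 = (q - 1)*(q^2 - q - 2) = (q - 2)*(q - 1)*(q + 1)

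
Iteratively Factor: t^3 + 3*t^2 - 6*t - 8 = (t - 2)*(t^2 + 5*t + 4) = (t - 2)*(t + 1)*(t + 4)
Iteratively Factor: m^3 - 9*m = (m)*(m^2 - 9) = m*(m + 3)*(m - 3)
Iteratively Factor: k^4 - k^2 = (k - 1)*(k^3 + k^2) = k*(k - 1)*(k^2 + k) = k*(k - 1)*(k + 1)*(k)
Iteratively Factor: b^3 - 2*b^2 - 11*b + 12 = (b - 1)*(b^2 - b - 12) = (b - 4)*(b - 1)*(b + 3)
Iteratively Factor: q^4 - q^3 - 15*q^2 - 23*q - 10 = (q + 2)*(q^3 - 3*q^2 - 9*q - 5) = (q + 1)*(q + 2)*(q^2 - 4*q - 5) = (q - 5)*(q + 1)*(q + 2)*(q + 1)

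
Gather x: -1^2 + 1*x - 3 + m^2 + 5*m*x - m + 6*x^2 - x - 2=m^2 + 5*m*x - m + 6*x^2 - 6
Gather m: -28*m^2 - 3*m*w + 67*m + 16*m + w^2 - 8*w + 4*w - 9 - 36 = -28*m^2 + m*(83 - 3*w) + w^2 - 4*w - 45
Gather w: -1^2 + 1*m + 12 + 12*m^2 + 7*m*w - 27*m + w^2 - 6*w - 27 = 12*m^2 - 26*m + w^2 + w*(7*m - 6) - 16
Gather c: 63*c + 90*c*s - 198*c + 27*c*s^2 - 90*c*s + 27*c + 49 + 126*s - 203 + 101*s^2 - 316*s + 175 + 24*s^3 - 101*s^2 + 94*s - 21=c*(27*s^2 - 108) + 24*s^3 - 96*s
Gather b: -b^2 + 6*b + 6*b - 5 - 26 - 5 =-b^2 + 12*b - 36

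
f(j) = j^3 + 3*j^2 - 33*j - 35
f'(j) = 3*j^2 + 6*j - 33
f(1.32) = -71.03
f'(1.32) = -19.85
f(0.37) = -46.75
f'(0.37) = -30.37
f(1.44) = -73.31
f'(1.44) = -18.14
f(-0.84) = -5.76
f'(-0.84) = -35.92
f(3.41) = -72.99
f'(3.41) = 22.34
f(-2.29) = 44.29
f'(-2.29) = -31.01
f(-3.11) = 66.57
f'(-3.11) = -22.64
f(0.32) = -45.22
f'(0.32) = -30.77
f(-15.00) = -2240.00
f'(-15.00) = 552.00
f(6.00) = 91.00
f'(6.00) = 111.00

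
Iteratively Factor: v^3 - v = (v + 1)*(v^2 - v) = v*(v + 1)*(v - 1)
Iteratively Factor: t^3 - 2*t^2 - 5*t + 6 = (t - 3)*(t^2 + t - 2) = (t - 3)*(t - 1)*(t + 2)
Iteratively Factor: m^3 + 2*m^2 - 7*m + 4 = (m - 1)*(m^2 + 3*m - 4) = (m - 1)^2*(m + 4)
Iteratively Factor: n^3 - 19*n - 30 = (n - 5)*(n^2 + 5*n + 6) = (n - 5)*(n + 2)*(n + 3)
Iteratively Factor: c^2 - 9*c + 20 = (c - 4)*(c - 5)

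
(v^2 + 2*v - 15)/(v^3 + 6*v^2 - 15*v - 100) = (v - 3)/(v^2 + v - 20)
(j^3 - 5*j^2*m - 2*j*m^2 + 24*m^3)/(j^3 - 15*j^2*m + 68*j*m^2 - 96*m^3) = (j + 2*m)/(j - 8*m)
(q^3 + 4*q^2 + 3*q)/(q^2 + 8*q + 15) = q*(q + 1)/(q + 5)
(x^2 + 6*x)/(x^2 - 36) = x/(x - 6)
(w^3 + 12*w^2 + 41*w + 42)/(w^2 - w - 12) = (w^2 + 9*w + 14)/(w - 4)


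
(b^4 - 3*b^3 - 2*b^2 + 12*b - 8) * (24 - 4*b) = -4*b^5 + 36*b^4 - 64*b^3 - 96*b^2 + 320*b - 192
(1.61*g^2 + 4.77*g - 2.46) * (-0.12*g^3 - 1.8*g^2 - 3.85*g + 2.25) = -0.1932*g^5 - 3.4704*g^4 - 14.4893*g^3 - 10.314*g^2 + 20.2035*g - 5.535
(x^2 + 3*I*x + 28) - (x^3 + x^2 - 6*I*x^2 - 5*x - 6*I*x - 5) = -x^3 + 6*I*x^2 + 5*x + 9*I*x + 33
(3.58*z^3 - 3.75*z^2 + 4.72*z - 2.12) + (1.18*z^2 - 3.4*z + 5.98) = 3.58*z^3 - 2.57*z^2 + 1.32*z + 3.86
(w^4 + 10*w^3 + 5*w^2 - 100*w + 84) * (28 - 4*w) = -4*w^5 - 12*w^4 + 260*w^3 + 540*w^2 - 3136*w + 2352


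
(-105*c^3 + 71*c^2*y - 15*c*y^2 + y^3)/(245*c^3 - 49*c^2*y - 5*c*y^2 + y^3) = (-3*c + y)/(7*c + y)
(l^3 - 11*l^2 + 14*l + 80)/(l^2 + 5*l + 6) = (l^2 - 13*l + 40)/(l + 3)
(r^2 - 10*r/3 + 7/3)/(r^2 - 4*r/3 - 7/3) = (r - 1)/(r + 1)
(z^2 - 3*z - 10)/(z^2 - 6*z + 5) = (z + 2)/(z - 1)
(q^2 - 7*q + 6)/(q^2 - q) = (q - 6)/q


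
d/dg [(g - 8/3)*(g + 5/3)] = 2*g - 1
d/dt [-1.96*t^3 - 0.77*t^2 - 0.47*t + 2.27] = -5.88*t^2 - 1.54*t - 0.47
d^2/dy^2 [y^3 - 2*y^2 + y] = 6*y - 4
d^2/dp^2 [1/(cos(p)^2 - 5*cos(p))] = (-(1 - cos(2*p))^2 - 75*cos(p)/4 - 27*cos(2*p)/2 + 15*cos(3*p)/4 + 81/2)/((cos(p) - 5)^3*cos(p)^3)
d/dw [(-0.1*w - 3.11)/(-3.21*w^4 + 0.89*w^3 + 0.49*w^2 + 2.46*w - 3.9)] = (-0.963*w^4 - 39.7544*w^3 + 8.3527*w^2 + 3.0478*w + 8.0406)/(10.3041*w^8 - 5.7138*w^7 - 2.3537*w^6 - 14.921*w^5 + 29.6569*w^4 - 4.5312*w^3 + 2.2296*w^2 - 19.188*w + 15.21)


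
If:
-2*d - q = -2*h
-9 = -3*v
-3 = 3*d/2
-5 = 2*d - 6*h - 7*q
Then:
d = -2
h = -27/20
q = 13/10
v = 3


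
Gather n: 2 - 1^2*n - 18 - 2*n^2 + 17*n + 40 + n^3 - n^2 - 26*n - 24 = n^3 - 3*n^2 - 10*n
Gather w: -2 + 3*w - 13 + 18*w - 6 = 21*w - 21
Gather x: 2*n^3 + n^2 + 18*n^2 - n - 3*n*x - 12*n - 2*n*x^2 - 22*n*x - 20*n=2*n^3 + 19*n^2 - 2*n*x^2 - 25*n*x - 33*n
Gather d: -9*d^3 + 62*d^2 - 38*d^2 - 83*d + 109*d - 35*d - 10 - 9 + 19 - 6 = -9*d^3 + 24*d^2 - 9*d - 6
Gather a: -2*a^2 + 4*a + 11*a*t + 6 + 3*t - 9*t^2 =-2*a^2 + a*(11*t + 4) - 9*t^2 + 3*t + 6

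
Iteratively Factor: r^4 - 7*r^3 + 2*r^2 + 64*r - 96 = (r - 2)*(r^3 - 5*r^2 - 8*r + 48) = (r - 2)*(r + 3)*(r^2 - 8*r + 16) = (r - 4)*(r - 2)*(r + 3)*(r - 4)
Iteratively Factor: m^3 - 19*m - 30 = (m - 5)*(m^2 + 5*m + 6) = (m - 5)*(m + 2)*(m + 3)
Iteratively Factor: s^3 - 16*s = (s + 4)*(s^2 - 4*s) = (s - 4)*(s + 4)*(s)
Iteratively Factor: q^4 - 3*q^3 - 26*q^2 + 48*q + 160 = (q - 5)*(q^3 + 2*q^2 - 16*q - 32) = (q - 5)*(q + 4)*(q^2 - 2*q - 8) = (q - 5)*(q + 2)*(q + 4)*(q - 4)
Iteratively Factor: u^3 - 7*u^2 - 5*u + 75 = (u + 3)*(u^2 - 10*u + 25) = (u - 5)*(u + 3)*(u - 5)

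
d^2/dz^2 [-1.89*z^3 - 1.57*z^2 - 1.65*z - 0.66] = -11.34*z - 3.14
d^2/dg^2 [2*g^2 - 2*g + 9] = 4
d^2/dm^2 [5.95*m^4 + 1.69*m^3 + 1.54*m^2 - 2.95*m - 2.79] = 71.4*m^2 + 10.14*m + 3.08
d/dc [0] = 0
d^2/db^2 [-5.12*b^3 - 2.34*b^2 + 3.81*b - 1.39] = -30.72*b - 4.68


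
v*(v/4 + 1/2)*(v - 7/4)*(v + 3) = v^4/4 + 13*v^3/16 - 11*v^2/16 - 21*v/8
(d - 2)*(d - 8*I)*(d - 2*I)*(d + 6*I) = d^4 - 2*d^3 - 4*I*d^3 + 44*d^2 + 8*I*d^2 - 88*d - 96*I*d + 192*I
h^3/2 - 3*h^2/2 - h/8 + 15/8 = (h/2 + 1/2)*(h - 5/2)*(h - 3/2)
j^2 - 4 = (j - 2)*(j + 2)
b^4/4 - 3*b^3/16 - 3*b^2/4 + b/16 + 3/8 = (b/4 + 1/4)*(b - 2)*(b - 3/4)*(b + 1)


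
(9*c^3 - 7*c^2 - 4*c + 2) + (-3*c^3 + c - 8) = 6*c^3 - 7*c^2 - 3*c - 6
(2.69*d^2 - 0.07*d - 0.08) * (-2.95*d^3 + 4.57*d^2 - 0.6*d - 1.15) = -7.9355*d^5 + 12.4998*d^4 - 1.6979*d^3 - 3.4171*d^2 + 0.1285*d + 0.092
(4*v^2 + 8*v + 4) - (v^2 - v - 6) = 3*v^2 + 9*v + 10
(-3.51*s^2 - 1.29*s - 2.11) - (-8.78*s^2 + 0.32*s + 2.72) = 5.27*s^2 - 1.61*s - 4.83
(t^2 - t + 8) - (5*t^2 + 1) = -4*t^2 - t + 7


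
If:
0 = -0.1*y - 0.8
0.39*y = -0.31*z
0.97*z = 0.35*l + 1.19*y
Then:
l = 55.09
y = -8.00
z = 10.06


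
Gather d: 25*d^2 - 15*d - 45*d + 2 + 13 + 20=25*d^2 - 60*d + 35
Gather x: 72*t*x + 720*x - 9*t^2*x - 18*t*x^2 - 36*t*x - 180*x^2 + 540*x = x^2*(-18*t - 180) + x*(-9*t^2 + 36*t + 1260)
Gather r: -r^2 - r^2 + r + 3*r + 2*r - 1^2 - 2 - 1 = -2*r^2 + 6*r - 4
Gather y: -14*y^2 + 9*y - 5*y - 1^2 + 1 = -14*y^2 + 4*y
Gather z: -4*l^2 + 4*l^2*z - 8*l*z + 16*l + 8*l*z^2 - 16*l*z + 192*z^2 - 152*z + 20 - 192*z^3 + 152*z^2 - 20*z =-4*l^2 + 16*l - 192*z^3 + z^2*(8*l + 344) + z*(4*l^2 - 24*l - 172) + 20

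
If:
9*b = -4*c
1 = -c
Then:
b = 4/9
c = -1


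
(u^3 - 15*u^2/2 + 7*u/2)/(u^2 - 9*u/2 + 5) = u*(2*u^2 - 15*u + 7)/(2*u^2 - 9*u + 10)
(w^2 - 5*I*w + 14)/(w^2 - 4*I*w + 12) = (w - 7*I)/(w - 6*I)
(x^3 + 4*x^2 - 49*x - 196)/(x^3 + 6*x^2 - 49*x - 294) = (x + 4)/(x + 6)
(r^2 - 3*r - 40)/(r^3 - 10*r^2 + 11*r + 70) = (r^2 - 3*r - 40)/(r^3 - 10*r^2 + 11*r + 70)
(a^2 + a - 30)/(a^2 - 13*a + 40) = (a + 6)/(a - 8)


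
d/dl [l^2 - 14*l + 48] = 2*l - 14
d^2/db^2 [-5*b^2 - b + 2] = -10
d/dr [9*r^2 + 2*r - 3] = 18*r + 2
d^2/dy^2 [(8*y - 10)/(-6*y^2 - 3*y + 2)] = 36*(-(4*y - 5)*(4*y + 1)^2 + 2*(4*y - 1)*(6*y^2 + 3*y - 2))/(6*y^2 + 3*y - 2)^3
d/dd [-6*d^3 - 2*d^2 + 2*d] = -18*d^2 - 4*d + 2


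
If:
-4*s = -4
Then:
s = 1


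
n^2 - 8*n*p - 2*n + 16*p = (n - 2)*(n - 8*p)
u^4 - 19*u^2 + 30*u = u*(u - 3)*(u - 2)*(u + 5)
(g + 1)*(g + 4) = g^2 + 5*g + 4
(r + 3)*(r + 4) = r^2 + 7*r + 12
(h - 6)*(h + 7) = h^2 + h - 42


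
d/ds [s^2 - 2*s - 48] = 2*s - 2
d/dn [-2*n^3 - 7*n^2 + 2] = 2*n*(-3*n - 7)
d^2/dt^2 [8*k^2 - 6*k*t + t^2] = 2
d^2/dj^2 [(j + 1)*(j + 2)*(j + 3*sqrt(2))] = 6*j + 6 + 6*sqrt(2)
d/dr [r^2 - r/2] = 2*r - 1/2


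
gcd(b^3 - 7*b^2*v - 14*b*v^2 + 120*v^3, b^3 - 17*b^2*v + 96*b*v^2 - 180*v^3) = b^2 - 11*b*v + 30*v^2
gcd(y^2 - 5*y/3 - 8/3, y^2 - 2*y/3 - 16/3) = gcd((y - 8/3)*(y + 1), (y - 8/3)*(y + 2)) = y - 8/3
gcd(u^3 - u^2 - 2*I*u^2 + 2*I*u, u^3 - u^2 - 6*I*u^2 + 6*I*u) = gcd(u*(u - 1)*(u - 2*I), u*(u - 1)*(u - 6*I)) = u^2 - u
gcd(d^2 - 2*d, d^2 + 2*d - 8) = d - 2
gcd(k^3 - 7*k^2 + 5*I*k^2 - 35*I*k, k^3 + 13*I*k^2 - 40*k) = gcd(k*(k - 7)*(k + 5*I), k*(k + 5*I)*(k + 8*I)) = k^2 + 5*I*k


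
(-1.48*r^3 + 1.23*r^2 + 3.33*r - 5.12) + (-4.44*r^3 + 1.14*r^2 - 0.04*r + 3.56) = -5.92*r^3 + 2.37*r^2 + 3.29*r - 1.56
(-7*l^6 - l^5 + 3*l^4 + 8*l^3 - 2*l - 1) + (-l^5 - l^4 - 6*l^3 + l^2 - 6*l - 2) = -7*l^6 - 2*l^5 + 2*l^4 + 2*l^3 + l^2 - 8*l - 3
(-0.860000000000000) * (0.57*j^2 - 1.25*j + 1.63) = -0.4902*j^2 + 1.075*j - 1.4018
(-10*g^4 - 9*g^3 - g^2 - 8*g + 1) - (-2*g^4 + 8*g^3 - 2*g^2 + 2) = -8*g^4 - 17*g^3 + g^2 - 8*g - 1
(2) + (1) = 3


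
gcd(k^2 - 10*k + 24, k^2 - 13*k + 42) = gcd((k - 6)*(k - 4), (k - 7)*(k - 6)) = k - 6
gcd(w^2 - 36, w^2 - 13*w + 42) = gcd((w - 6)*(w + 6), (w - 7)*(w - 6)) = w - 6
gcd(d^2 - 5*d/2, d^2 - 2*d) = d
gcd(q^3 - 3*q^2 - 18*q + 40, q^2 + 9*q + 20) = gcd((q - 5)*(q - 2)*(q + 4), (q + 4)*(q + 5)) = q + 4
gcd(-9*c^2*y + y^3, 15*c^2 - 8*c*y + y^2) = -3*c + y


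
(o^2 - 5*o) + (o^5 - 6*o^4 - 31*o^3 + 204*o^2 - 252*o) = o^5 - 6*o^4 - 31*o^3 + 205*o^2 - 257*o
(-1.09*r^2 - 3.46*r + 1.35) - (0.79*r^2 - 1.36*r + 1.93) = -1.88*r^2 - 2.1*r - 0.58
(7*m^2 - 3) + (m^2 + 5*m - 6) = 8*m^2 + 5*m - 9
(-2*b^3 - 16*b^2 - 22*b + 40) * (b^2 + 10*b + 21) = -2*b^5 - 36*b^4 - 224*b^3 - 516*b^2 - 62*b + 840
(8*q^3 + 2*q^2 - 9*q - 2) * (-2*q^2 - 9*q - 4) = -16*q^5 - 76*q^4 - 32*q^3 + 77*q^2 + 54*q + 8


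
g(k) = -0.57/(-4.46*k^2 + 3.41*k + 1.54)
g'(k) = -0.57*(8.92*k - 3.41)/(-4.46*k^2 + 3.41*k + 1.54)^2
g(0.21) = -0.28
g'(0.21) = 0.21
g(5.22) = 0.01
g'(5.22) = -0.00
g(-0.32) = 72.12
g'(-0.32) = 57155.82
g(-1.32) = 0.05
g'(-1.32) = 0.08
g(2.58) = 0.03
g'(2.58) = -0.03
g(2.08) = 0.05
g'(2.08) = -0.08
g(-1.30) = 0.05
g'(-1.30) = 0.08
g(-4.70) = 0.01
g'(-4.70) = 0.00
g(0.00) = -0.37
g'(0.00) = 0.82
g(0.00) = -0.37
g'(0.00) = 0.82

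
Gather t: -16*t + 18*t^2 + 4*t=18*t^2 - 12*t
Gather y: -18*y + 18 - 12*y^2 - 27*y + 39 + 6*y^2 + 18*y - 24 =-6*y^2 - 27*y + 33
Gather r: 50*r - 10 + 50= 50*r + 40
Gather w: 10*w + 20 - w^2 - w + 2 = -w^2 + 9*w + 22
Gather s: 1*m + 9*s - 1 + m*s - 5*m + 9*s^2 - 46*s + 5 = -4*m + 9*s^2 + s*(m - 37) + 4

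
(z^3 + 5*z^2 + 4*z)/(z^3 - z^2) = (z^2 + 5*z + 4)/(z*(z - 1))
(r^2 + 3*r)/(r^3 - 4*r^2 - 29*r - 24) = r/(r^2 - 7*r - 8)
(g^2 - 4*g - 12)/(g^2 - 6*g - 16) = (g - 6)/(g - 8)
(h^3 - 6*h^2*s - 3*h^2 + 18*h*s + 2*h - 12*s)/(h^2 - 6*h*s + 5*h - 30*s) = (h^2 - 3*h + 2)/(h + 5)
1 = 1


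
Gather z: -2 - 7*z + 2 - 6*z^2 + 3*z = -6*z^2 - 4*z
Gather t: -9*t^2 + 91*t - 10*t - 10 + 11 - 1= -9*t^2 + 81*t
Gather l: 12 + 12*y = 12*y + 12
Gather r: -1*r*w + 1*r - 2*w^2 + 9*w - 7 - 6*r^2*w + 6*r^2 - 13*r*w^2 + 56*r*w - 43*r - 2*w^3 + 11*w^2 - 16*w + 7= r^2*(6 - 6*w) + r*(-13*w^2 + 55*w - 42) - 2*w^3 + 9*w^2 - 7*w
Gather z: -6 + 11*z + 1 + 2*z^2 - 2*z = 2*z^2 + 9*z - 5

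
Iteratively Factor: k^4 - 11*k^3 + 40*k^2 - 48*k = (k - 4)*(k^3 - 7*k^2 + 12*k) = (k - 4)^2*(k^2 - 3*k) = k*(k - 4)^2*(k - 3)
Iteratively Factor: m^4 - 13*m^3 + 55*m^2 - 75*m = (m)*(m^3 - 13*m^2 + 55*m - 75) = m*(m - 3)*(m^2 - 10*m + 25) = m*(m - 5)*(m - 3)*(m - 5)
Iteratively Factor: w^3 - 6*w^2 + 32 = (w - 4)*(w^2 - 2*w - 8) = (w - 4)*(w + 2)*(w - 4)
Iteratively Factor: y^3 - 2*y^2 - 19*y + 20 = (y + 4)*(y^2 - 6*y + 5) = (y - 5)*(y + 4)*(y - 1)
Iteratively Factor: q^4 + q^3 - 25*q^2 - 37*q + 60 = (q + 4)*(q^3 - 3*q^2 - 13*q + 15) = (q - 5)*(q + 4)*(q^2 + 2*q - 3) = (q - 5)*(q - 1)*(q + 4)*(q + 3)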